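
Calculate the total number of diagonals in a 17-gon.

The number of diagonals in an n-gon is n(n - 3)/2.
For n = 17: 17(17 - 3)/2 = 17 × 14 / 2 = 119.

119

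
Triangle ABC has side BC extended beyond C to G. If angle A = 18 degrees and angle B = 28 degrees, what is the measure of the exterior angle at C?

The interior angle at C is 180 - 18 - 28 = 134 degrees.
The exterior angle and interior angle at C are supplementary:
Exterior angle = 180 - 134 = 46 degrees.

46 degrees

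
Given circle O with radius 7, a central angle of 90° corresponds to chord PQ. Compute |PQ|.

Drop a perpendicular from the center to the chord, bisecting both the chord and the central angle.
Each half-chord = r sin(θ/2) = 7 sin(45°).
The full chord = 2 × 7 × sin(45°) = 7*sqrt(2).

7*sqrt(2)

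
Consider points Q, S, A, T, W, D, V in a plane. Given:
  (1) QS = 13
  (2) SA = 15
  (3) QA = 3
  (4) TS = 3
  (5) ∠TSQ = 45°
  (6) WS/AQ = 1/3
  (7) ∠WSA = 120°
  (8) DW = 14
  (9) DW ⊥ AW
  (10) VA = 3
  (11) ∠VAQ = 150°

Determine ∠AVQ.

Step 1: By the law of cosines on triangle VAQ: VQ² = 3² + 3² − 2·3·3·cos(150°) = 33.59, so VQ ≈ 5.8.
Step 2: By the inverse law of cosines on triangle AVQ: cos(∠AVQ) = (3² + 5.8² − 3²) / (2·3·5.8) = 33.59/34.77 = 0.9659, so ∠AVQ = 15°.

Therefore, the measure of angle ∠AVQ = 15°.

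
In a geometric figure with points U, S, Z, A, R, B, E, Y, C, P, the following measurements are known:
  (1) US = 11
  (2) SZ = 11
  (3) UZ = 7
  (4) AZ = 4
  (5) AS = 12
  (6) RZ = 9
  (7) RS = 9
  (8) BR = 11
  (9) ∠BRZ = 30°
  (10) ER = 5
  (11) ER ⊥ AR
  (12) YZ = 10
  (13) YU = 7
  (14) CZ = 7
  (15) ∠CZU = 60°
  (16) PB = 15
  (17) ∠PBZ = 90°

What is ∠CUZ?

Step 1: By the law of cosines on triangle UZC: UC² = 7² + 7² − 2·7·7·cos(60°) = 49, so UC = 7.
Step 2: By the inverse law of cosines on triangle CUZ: cos(∠CUZ) = (7² + 7² − 7²) / (2·7·7) = 49/98 = 0.5, so ∠CUZ = 60°.

Therefore, the measure of angle ∠CUZ = 60°.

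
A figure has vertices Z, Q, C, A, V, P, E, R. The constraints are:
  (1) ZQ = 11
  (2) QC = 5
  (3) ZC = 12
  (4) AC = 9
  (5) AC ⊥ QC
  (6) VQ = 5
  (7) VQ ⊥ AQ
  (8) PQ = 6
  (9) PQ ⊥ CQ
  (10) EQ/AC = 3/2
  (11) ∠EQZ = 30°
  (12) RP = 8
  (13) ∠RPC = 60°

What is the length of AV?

Step 1: By the law of cosines on triangle ACQ: AQ² = 9² + 5² − 2·9·5·cos(90°) = 106, so AQ = √106.
Step 2: By the law of cosines on triangle AQV: AV² = √106² + 5² − 2·√106·5·cos(90°) = 131, so AV = √131.

Therefore, the length of AV = √131.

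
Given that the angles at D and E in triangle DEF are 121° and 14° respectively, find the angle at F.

The interior angles sum to 180°: angle F = 180 - 121 - 14 = 45°.
The triangle is obtuse (angles 121°, 14°, 45°).

45 degrees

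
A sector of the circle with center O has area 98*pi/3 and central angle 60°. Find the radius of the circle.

The sector covers 60°/360° = 1/6 of the full circle.
Full circle area = 98*pi/3 / 1/6 = 196*pi.
Since full area = πr², we get r² = 196*pi/π = 196, so r = 14.

14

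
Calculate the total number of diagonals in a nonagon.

The number of diagonals in an n-gon is n(n - 3)/2.
For n = 9: 9(9 - 3)/2 = 9 × 6 / 2 = 27.

27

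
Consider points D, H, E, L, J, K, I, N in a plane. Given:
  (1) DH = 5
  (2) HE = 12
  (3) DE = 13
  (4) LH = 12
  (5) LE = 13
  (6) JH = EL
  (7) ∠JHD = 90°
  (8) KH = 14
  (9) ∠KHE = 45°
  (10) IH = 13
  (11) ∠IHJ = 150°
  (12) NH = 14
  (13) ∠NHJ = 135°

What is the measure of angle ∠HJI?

From the given relations: JH = EL = 13.
Step 1: By the law of cosines on triangle JHI: JI² = 13² + 13² − 2·13·13·cos(150°) = 630.72, so JI ≈ 25.11.
Step 2: By the inverse law of cosines on triangle HJI: cos(∠HJI) = (13² + 25.11² − 13²) / (2·13·25.11) = 630.72/652.97 = 0.9659, so ∠HJI = 15°.

Therefore, the measure of angle ∠HJI = 15°.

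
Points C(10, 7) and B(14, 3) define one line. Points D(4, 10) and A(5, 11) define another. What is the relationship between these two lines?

Slope of line 1: m1 = (3 - 7)/(14 - 10) = -4/4 = -1
Slope of line 2: m2 = (11 - 10)/(5 - 4) = 1/1 = 1
Two lines are perpendicular when the product of their slopes is -1 (negative reciprocals).
m1 * m2 = (-1) * (1) = -1, confirming perpendicularity.

Perpendicular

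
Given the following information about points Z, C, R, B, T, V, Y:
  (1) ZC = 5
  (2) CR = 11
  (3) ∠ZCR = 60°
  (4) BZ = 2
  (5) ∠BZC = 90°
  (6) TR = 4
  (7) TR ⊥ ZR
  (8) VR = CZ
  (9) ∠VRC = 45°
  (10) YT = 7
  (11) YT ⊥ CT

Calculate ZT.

Step 1: By the law of cosines on triangle ZCR: ZR² = 5² + 11² − 2·5·11·cos(60°) = 91, so ZR = √91.
Step 2: By the law of cosines on triangle ZRT: ZT² = √91² + 4² − 2·√91·4·cos(90°) = 107, so ZT = √107.

Therefore, the length of ZT = √107.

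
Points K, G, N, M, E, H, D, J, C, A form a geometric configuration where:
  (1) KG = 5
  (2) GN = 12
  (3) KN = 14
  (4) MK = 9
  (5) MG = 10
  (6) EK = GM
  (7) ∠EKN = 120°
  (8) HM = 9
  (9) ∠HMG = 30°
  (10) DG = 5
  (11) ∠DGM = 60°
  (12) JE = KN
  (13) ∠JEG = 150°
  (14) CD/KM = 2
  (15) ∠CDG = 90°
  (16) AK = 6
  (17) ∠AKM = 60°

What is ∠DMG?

Step 1: By the law of cosines on triangle MGD: MD² = 10² + 5² − 2·10·5·cos(60°) = 75, so MD = 5·√3.
Step 2: By the inverse law of cosines on triangle DMG: cos(∠DMG) = ((5·√3)² + 10² − 5²) / (2·5·√3·10) = 150/173.21 = 0.866, so ∠DMG = 30°.

Therefore, the measure of angle ∠DMG = 30°.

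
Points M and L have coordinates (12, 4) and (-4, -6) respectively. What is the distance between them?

d = sqrt((-16)^2 + (-10)^2) = sqrt(356) = 2*sqrt(89)

2*sqrt(89)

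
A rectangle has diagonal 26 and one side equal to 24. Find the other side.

The diagonal of a rectangle forms a right triangle with the two sides.
Rearranging the Pythagorean theorem: missing side = sqrt(d^2 - known^2).
= sqrt(676 - 576) = sqrt(100) = 10.

10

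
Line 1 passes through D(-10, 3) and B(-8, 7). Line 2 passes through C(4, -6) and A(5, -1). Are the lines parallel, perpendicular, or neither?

Slope of line 1: m1 = (7 - 3)/(-8 - -10) = 4/2 = 2
Slope of line 2: m2 = (-1 - -6)/(5 - 4) = 5/1 = 5
m1 != m2 (2 != 5), so not parallel.
m1 * m2 = (2) * (5) = 10 != -1, so not perpendicular.
The lines are neither parallel nor perpendicular.

Neither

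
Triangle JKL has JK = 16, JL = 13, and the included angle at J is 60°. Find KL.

By the law of cosines: KL^2 = JK^2 + JL^2 - 2*JK*JL*cos(J)
KL^2 = 16^2 + 13^2 - 2*16*13*cos(60°)
KL^2 = 256 + 169 - 416*(1/2)
KL^2 = 217
KL = sqrt(217)

sqrt(217)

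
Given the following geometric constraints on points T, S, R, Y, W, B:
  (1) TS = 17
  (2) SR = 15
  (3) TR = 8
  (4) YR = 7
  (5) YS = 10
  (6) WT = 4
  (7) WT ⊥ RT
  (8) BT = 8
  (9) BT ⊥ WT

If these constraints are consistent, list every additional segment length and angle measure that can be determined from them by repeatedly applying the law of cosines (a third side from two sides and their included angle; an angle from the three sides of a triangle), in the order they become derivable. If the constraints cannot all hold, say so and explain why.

The constraints are consistent. Derivable facts, in order:
After 1 step:
- RW = 4·√5
- WB = 4·√5
- ∠RST = 28.07°
- ∠RSY = 23.07°
- ∠RTS = 61.93°
- ∠RYS = 122.88°
- ∠SRT = 90°
- ∠SRY = 34.05°
After 2 steps:
- ∠BWT = 63.43°
- ∠RWT = 63.43°
- ∠TBW = 26.57°
- ∠TRW = 26.57°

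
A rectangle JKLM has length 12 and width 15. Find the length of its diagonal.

d = sqrt(12^2 + 15^2) = sqrt(369) = 3*sqrt(41)

3*sqrt(41)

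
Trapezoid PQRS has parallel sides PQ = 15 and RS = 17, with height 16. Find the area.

A trapezoid's area equals the midsegment times the height.
The midsegment is (15 + 17) / 2 = 16.
Area = 16 * 16 = 256.

256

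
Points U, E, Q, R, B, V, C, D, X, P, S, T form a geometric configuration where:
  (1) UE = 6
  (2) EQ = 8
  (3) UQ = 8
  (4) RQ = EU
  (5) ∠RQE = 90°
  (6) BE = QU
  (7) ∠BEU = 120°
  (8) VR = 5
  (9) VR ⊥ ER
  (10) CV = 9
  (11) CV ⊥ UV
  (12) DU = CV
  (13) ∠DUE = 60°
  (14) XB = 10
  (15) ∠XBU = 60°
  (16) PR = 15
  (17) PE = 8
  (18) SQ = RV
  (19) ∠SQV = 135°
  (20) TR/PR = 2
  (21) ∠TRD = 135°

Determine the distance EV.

From the given relations: RQ = EU = 6.
Step 1: By the law of cosines on triangle EQR: ER² = 8² + 6² − 2·8·6·cos(90°) = 100, so ER = 10.
Step 2: By the law of cosines on triangle ERV: EV² = 10² + 5² − 2·10·5·cos(90°) = 125, so EV = 5·√5.

Therefore, the length of EV = 5·√5.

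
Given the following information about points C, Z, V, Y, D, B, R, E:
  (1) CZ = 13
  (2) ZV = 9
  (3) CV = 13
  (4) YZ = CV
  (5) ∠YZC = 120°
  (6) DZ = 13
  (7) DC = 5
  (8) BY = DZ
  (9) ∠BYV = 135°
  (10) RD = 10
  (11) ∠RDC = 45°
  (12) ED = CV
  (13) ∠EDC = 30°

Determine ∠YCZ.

From the given relations: YZ = CV = 13.
Step 1: By the law of cosines on triangle CZY: CY² = 13² + 13² − 2·13·13·cos(120°) = 507, so CY = 13·√3.
Step 2: By the inverse law of cosines on triangle YCZ: cos(∠YCZ) = ((13·√3)² + 13² − 13²) / (2·13·√3·13) = 507/585.43 = 0.866, so ∠YCZ = 30°.

Therefore, the measure of angle ∠YCZ = 30°.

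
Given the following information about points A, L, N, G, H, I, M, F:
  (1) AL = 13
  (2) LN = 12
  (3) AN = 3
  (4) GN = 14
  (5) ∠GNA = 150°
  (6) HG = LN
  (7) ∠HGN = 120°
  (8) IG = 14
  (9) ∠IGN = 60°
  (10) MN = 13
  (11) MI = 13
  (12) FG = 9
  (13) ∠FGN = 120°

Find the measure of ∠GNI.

Step 1: By the law of cosines on triangle NGI: NI² = 14² + 14² − 2·14·14·cos(60°) = 196, so NI = 14.
Step 2: By the inverse law of cosines on triangle GNI: cos(∠GNI) = (14² + 14² − 14²) / (2·14·14) = 196/392 = 0.5, so ∠GNI = 60°.

Therefore, the measure of angle ∠GNI = 60°.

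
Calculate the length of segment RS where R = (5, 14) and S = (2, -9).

d = sqrt((-3)^2 + (-23)^2) = sqrt(538)

sqrt(538)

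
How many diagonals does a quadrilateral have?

The number of diagonals in an n-gon is n(n - 3)/2.
For n = 4: 4(4 - 3)/2 = 4 × 1 / 2 = 2.

2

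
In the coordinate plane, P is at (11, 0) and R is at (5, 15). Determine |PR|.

The horizontal distance is |5 - 11| = 6 and the vertical distance is |15 - 0| = 15.
By the Pythagorean theorem, d = sqrt(6^2 + 15^2) = sqrt(261) = 3*sqrt(29).

3*sqrt(29)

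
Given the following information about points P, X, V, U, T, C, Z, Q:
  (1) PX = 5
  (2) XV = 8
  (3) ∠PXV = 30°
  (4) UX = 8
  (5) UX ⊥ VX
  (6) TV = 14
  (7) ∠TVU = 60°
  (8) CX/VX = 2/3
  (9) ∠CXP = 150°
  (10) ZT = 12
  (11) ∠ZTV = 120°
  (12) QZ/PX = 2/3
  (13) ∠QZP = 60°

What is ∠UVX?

Step 1: By the law of cosines on triangle VXU: VU² = 8² + 8² − 2·8·8·cos(90°) = 128, so VU = 8·√2.
Step 2: By the inverse law of cosines on triangle UVX: cos(∠UVX) = ((8·√2)² + 8² − 8²) / (2·8·√2·8) = 128/181.02 = 0.7071, so ∠UVX = 45°.

Therefore, the measure of angle ∠UVX = 45°.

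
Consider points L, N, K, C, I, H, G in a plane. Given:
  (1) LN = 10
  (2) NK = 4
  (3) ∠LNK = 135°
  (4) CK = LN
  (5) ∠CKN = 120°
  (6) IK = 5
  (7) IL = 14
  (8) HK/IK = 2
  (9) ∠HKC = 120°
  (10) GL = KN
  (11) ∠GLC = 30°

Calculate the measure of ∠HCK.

From the given relations: CK = LN = 10; HK = 2·IK = 2·5 = 10.
Step 1: By the law of cosines on triangle CKH: CH² = 10² + 10² − 2·10·10·cos(120°) = 300, so CH = 10·√3.
Step 2: By the inverse law of cosines on triangle HCK: cos(∠HCK) = ((10·√3)² + 10² − 10²) / (2·10·√3·10) = 300/346.41 = 0.866, so ∠HCK = 30°.

Therefore, the measure of angle ∠HCK = 30°.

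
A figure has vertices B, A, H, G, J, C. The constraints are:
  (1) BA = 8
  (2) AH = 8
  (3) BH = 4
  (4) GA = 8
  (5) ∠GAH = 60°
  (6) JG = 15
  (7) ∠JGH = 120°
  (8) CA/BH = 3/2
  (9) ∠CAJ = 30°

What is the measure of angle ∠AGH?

Step 1: By the law of cosines on triangle GAH: GH² = 8² + 8² − 2·8·8·cos(60°) = 64, so GH = 8.
Step 2: By the inverse law of cosines on triangle AGH: cos(∠AGH) = (8² + 8² − 8²) / (2·8·8) = 64/128 = 0.5, so ∠AGH = 60°.

Therefore, the measure of angle ∠AGH = 60°.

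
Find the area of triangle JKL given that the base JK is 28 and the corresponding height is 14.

A triangle's area is half the area of a rectangle with the same base and height.
Area = (1/2) * 28 * 14 = 196.

196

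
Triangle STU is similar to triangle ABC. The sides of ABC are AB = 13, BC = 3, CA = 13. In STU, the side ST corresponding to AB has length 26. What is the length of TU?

Since the triangles are similar, the ratio of corresponding sides is constant.
Scale factor k = ST / AB = 26 / 13 = 2
TU = k * BC = 2 * 3 = 6

6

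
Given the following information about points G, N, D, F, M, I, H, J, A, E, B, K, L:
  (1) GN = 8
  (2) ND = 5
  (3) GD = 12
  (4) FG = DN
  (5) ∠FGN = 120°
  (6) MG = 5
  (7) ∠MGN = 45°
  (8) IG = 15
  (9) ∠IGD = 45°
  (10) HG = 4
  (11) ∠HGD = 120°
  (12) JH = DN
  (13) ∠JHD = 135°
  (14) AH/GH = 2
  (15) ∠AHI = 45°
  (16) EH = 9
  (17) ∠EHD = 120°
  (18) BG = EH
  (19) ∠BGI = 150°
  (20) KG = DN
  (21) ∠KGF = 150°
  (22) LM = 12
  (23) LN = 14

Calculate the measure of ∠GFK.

From the given relations: FG = DN = 5; KG = DN = 5.
Step 1: By the law of cosines on triangle FGK: FK² = 5² + 5² − 2·5·5·cos(150°) = 93.3, so FK ≈ 9.66.
Step 2: By the inverse law of cosines on triangle GFK: cos(∠GFK) = (5² + 9.66² − 5²) / (2·5·9.66) = 93.3/96.59 = 0.9659, so ∠GFK = 15°.

Therefore, the measure of angle ∠GFK = 15°.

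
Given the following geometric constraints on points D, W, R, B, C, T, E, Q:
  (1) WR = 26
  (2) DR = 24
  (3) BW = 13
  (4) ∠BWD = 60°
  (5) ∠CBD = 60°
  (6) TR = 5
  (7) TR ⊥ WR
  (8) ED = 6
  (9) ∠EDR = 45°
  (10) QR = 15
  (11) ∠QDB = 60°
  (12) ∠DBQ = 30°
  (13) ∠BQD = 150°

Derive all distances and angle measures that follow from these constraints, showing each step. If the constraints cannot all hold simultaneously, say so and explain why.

These constraints are not satisfiable: (11), (12) and (13) are the three interior angles of triangle QDB, which must sum to 180°, but 60° + 30° + 150° = 240°. No planar figure meets all of them, so nothing further can be derived.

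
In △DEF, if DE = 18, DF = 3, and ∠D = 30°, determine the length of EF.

By the law of cosines: EF^2 = DE^2 + DF^2 - 2*DE*DF*cos(D)
EF^2 = 18^2 + 3^2 - 2*18*3*cos(30°)
EF^2 = 324 + 9 - 108*(sqrt(3)/2)
EF^2 = 333 - 54*sqrt(3)
EF = 3*sqrt(37 - 6*sqrt(3))

3*sqrt(37 - 6*sqrt(3))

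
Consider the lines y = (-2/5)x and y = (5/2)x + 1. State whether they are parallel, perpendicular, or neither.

Slope of line 1: m1 = -2/5
Slope of line 2: m2 = 5/2
Two lines are perpendicular when the product of their slopes is -1 (negative reciprocals).
m1 * m2 = (-2/5) * (5/2) = -1, confirming perpendicularity.

Perpendicular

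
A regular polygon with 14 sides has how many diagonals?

Total line segments between 14 vertices = C(14,2) = 91.
Subtract the 14 sides: 91 - 14 = 77 diagonals.

77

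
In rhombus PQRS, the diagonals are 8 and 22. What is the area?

Area of a rhombus = (d1 * d2) / 2
Area = (8 * 22) / 2
Area = 176 / 2
Area = 88

88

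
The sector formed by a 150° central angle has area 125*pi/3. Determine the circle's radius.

The sector covers 150°/360° = 5/12 of the full circle.
Full circle area = 125*pi/3 / 5/12 = 100*pi.
Since full area = πr², we get r² = 100*pi/π = 100, so r = 10.

10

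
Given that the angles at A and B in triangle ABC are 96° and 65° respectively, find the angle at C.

The interior angles sum to 180°: angle C = 180 - 96 - 65 = 19°.
The triangle is obtuse (angles 96°, 65°, 19°).

19 degrees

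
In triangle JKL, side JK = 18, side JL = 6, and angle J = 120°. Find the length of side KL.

By the law of cosines: KL^2 = JK^2 + JL^2 - 2*JK*JL*cos(J)
KL^2 = 18^2 + 6^2 - 2*18*6*cos(120°)
KL^2 = 324 + 36 - 216*(-1/2)
KL^2 = 468
KL = 6*sqrt(13)

6*sqrt(13)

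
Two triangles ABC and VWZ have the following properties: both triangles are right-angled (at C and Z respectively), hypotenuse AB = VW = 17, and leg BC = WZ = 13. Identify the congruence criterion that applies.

The given information matches HL: The hypotenuse and one leg of two right triangles are equal (Hypotenuse-Leg).

HL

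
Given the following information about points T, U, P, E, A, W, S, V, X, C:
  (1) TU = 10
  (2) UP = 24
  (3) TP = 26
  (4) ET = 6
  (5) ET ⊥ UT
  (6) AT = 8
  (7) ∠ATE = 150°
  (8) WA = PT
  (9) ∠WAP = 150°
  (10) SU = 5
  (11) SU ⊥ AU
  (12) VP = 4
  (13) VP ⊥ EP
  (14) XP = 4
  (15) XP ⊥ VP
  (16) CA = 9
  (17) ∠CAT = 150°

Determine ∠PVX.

Step 1: By the law of cosines on triangle VPX: VX² = 4² + 4² − 2·4·4·cos(90°) = 32, so VX = 4·√2.
Step 2: By the inverse law of cosines on triangle PVX: cos(∠PVX) = (4² + (4·√2)² − 4²) / (2·4·4·√2) = 32/45.25 = 0.7071, so ∠PVX = 45°.

Therefore, the measure of angle ∠PVX = 45°.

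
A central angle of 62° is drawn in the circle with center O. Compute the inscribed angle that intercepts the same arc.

An inscribed angle intercepts an arc from a point on the circle, while the central angle intercepts the same arc from the center.
The inscribed angle is always half the central angle: 62° / 2 = 31°.

31°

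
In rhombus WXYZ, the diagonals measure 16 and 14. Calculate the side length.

The diagonals of a rhombus bisect each other at right angles.
Half-diagonals: 16/2 = 8 and 14/2 = 7
side = sqrt(8^2 + 7^2)
side = sqrt(64 + 49)
side = sqrt(113)

sqrt(113)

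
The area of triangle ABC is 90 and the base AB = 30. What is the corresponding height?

Area = (1/2) * base * height
height = 2 * Area / base
height = 2 * 90 / 30
height = 180 / 30
height = 6

6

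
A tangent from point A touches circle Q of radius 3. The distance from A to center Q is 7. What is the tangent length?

Let T be the point of tangency. Then QT ⊥ AT (radius ⊥ tangent).
In right triangle QTA: QA² = QT² + AT²
7² = 3² + AT²
AT² = 40, AT = 2*sqrt(10)

2*sqrt(10)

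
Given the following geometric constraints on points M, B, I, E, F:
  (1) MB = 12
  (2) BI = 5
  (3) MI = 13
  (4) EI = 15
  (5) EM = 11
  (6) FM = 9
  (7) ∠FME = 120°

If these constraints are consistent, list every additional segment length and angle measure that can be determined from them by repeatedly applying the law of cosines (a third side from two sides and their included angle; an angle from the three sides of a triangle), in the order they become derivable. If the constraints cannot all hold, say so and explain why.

The constraints are consistent. Derivable facts, in order:
After 1 step:
- EF ≈ 17.35
- ∠BIM = 67.38°
- ∠BMI = 22.62°
- ∠EIM = 45.57°
- ∠EMI = 76.86°
- ∠IBM = 90°
- ∠IEM = 57.56°
After 2 steps:
- ∠EFM = 33.3°
- ∠FEM = 26.7°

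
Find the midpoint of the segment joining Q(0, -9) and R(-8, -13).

M = ((x₁ + x₂)/2, (y₁ + y₂)/2)
= ((0 + -8)/2, (-9 + -13)/2)
= (-8/2, -22/2) = (-4, -11)

(-4, -11)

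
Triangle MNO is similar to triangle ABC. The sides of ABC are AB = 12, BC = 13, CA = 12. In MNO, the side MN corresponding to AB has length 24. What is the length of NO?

k = 24/12 = 2. NO = 2 * 13 = 26.

26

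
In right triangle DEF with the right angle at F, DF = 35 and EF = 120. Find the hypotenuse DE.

By the Pythagorean theorem: DE^2 = DF^2 + EF^2
DE^2 = 35^2 + 120^2 = 1225 + 14400 = 15625
DE = sqrt(15625) = 125

125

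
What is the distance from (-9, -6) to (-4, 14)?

d = sqrt((5)^2 + (20)^2) = sqrt(425) = 5*sqrt(17)

5*sqrt(17)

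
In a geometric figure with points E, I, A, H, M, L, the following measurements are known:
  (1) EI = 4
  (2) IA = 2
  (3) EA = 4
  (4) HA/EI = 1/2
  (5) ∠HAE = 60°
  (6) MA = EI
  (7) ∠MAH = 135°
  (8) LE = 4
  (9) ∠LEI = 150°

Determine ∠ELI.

Step 1: By the law of cosines on triangle LEI: LI² = 4² + 4² − 2·4·4·cos(150°) = 59.71, so LI ≈ 7.73.
Step 2: By the inverse law of cosines on triangle ELI: cos(∠ELI) = (4² + 7.73² − 4²) / (2·4·7.73) = 59.71/61.82 = 0.9659, so ∠ELI = 15°.

Therefore, the measure of angle ∠ELI = 15°.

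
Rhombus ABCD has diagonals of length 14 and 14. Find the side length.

The diagonals of a rhombus bisect each other at right angles.
Half-diagonals: 14/2 = 7 and 14/2 = 7
side = sqrt(7^2 + 7^2)
side = sqrt(49 + 49)
side = sqrt(98) = 7*sqrt(2)

7*sqrt(2)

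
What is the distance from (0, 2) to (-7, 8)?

The horizontal distance is |-7 - 0| = 7 and the vertical distance is |8 - 2| = 6.
By the Pythagorean theorem, d = sqrt(7^2 + 6^2) = sqrt(85).

sqrt(85)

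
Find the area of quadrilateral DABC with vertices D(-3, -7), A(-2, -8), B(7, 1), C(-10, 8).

Shoelace: sum of cross terms = 224, Area = (1/2)|224| = 112

112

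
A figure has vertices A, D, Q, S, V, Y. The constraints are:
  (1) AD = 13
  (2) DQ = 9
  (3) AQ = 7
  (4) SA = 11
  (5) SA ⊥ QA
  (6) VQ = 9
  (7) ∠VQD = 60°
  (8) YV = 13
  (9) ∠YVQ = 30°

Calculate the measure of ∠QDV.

Step 1: By the law of cosines on triangle DQV: DV² = 9² + 9² − 2·9·9·cos(60°) = 81, so DV = 9.
Step 2: By the inverse law of cosines on triangle QDV: cos(∠QDV) = (9² + 9² − 9²) / (2·9·9) = 81/162 = 0.5, so ∠QDV = 60°.

Therefore, the measure of angle ∠QDV = 60°.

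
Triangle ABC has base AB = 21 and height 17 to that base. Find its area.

A triangle's area is half the area of a rectangle with the same base and height.
Area = (1/2) * 21 * 17 = 357/2.

357/2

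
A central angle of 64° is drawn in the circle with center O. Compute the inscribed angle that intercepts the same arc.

By the inscribed angle theorem, the inscribed angle is half the central angle.
Inscribed angle = 64° / 2 = 32°

32°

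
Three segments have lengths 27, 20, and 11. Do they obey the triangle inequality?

Check all three triangle inequalities:
27 + 20 = 47 > 11 ✓
27 + 11 = 38 > 20 ✓
20 + 11 = 31 > 27 ✓
All conditions hold, so these sides form a valid triangle.

Yes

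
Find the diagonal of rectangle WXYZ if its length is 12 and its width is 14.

d = sqrt(12^2 + 14^2) = sqrt(340) = 2*sqrt(85)

2*sqrt(85)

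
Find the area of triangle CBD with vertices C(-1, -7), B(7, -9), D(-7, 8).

The Shoelace formula computes the area from vertex coordinates by summing cross products.
For vertices (-1,-7), (7,-9), (-7,8):
Signed sum = -1*-9 - 7*-7 + 7*8 - -7*-9 + -7*-7 - -1*8
= 58 + -7 + 57 = 108
Area = (1/2)|108| = 54.

54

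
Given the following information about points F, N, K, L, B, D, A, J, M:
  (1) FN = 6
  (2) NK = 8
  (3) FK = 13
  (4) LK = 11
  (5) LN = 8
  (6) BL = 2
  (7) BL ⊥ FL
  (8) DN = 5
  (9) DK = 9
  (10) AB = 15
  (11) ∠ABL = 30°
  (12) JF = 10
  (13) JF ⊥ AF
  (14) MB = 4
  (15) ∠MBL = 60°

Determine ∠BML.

Step 1: By the law of cosines on triangle MBL: ML² = 4² + 2² − 2·4·2·cos(60°) = 12, so ML = 2·√3.
Step 2: By the inverse law of cosines on triangle BML: cos(∠BML) = (4² + (2·√3)² − 2²) / (2·4·2·√3) = 24/27.71 = 0.866, so ∠BML = 30°.

Therefore, the measure of angle ∠BML = 30°.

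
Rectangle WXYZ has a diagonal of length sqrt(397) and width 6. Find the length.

The diagonal of a rectangle forms a right triangle with the two sides.
Rearranging the Pythagorean theorem: missing side = sqrt(d^2 - known^2).
= sqrt(397 - 36) = sqrt(361) = 19.

19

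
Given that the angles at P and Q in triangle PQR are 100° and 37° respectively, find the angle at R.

Let angle R = x. Then 100 + 37 + x = 180.
x = 180 - 137 = 43 degrees.

43 degrees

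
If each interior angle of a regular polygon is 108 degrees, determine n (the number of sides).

Each interior angle of a regular n-gon is (n - 2) * 180 / n.
Setting this equal to 108:
(n - 2) * 180 / n = 108
Each exterior angle = 180 - 108 = 72 degrees.
Since exterior angles sum to 360: n = 360 / 72 = 5.

5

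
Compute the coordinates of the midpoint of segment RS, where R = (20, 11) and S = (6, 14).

The midpoint is the average of the coordinates:
x: (20 + 6)/2 = 13
y: (11 + 14)/2 = 25/2
Midpoint = (13, 25/2)

(13, 25/2)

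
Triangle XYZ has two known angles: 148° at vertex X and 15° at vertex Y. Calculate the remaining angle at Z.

By the triangle angle sum property, the three interior angles of any triangle add up to 180°.
We know angle X = 148° and angle Y = 15°, so their sum is 163°.
Therefore angle Z = 180° - 163° = 17°.

17 degrees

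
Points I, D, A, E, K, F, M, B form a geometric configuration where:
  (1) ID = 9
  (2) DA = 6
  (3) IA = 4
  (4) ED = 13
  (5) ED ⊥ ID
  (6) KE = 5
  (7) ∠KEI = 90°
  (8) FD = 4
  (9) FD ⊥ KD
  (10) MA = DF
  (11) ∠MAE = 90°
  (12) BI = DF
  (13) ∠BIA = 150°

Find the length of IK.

Step 1: By the law of cosines on triangle EDI: EI² = 13² + 9² − 2·13·9·cos(90°) = 250, so EI = 5·√10.
Step 2: By the law of cosines on triangle IEK: IK² = (5·√10)² + 5² − 2·5·√10·5·cos(90°) = 275, so IK = 5·√11.

Therefore, the length of IK = 5·√11.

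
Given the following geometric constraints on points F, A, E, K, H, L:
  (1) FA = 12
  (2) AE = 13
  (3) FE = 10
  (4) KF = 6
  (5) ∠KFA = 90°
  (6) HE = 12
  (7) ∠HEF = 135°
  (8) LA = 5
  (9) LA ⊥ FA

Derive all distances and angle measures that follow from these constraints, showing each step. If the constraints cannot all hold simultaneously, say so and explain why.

The constraints are consistent.

Step 1: From FE = 10, EH = 12, and ∠FEH = 135°, by the law of cosines:
  FH² = FE² + EH² - 2·FE·EH·cos(135°) = 100 + 144 + 169.7 = 413.7
  FH ≈ 20.34

Step 2: From FA = 12, AL = 5, and ∠FAL = 90°, by the law of cosines:
  FL² = FA² + AL² - 2·FA·AL·cos(90°) = 144 + 25 - 0 = 169
  FL = 13

Step 3: From AF = 12, FK = 6, and ∠AFK = 90°, by the law of cosines:
  AK² = AF² + FK² - 2·AF·FK·cos(90°) = 144 + 36 - 0 = 180
  AK = 6·√5

Step 4: From FA = 12, FE = 10, AE = 13, by the inverse law of cosines:
  cos(∠AFE) = (FA² + FE² - AE²) / (2·FA·FE)
  ∠AFE = 71.79°

Step 5: From AE = 13, AF = 12, EF = 10, by the inverse law of cosines:
  cos(∠EAF) = (AE² + AF² - EF²) / (2·AE·AF)
  ∠EAF = 46.95°

Step 6: From EA = 13, EF = 10, AF = 12, by the inverse law of cosines:
  cos(∠AEF) = (EA² + EF² - AF²) / (2·EA·EF)
  ∠AEF = 61.26°

Step 7: From FA = 12, FL = 13, AL = 5, by the inverse law of cosines:
  cos(∠AFL) = (FA² + FL² - AL²) / (2·FA·FL)
  ∠AFL = 22.62°

Step 8: From FE = 10, FH = 20.34, EH = 12, by the inverse law of cosines:
  cos(∠EFH) = (FE² + FH² - EH²) / (2·FE·FH)
  ∠EFH = 24.66°

Step 9: From AF = 12, AK = 6·√5, FK = 6, by the inverse law of cosines:
  cos(∠FAK) = (AF² + AK² - FK²) / (2·AF·AK)
  ∠FAK = 26.57°

Step 10: From KA = 6·√5, KF = 6, AF = 12, by the inverse law of cosines:
  cos(∠AKF) = (KA² + KF² - AF²) / (2·KA·KF)
  ∠AKF = 63.43°

Step 11: From HE = 12, HF = 20.34, EF = 10, by the inverse law of cosines:
  cos(∠EHF) = (HE² + HF² - EF²) / (2·HE·HF)
  ∠EHF = 20.34°

Step 12: From LA = 5, LF = 13, AF = 12, by the inverse law of cosines:
  cos(∠ALF) = (LA² + LF² - AF²) / (2·LA·LF)
  ∠ALF = 67.38°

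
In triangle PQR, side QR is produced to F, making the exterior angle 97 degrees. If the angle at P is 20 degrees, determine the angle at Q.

By the exterior angle theorem: exterior angle = sum of remote interior angles.
97 = 20 + angle Q
angle Q = 97 - 20 = 77 degrees

77 degrees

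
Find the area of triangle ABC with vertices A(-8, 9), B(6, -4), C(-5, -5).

Shoelace: Area = (1/2)|-8(-4--5) + 6(-5-9) + -5(9--4)| = (1/2)(157) = 157/2

157/2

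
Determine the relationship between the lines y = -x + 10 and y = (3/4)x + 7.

Slope of line 1: m1 = -1
Slope of line 2: m2 = 3/4
m1 != m2 and m1*m2 = -3/4 != -1. Neither.

Neither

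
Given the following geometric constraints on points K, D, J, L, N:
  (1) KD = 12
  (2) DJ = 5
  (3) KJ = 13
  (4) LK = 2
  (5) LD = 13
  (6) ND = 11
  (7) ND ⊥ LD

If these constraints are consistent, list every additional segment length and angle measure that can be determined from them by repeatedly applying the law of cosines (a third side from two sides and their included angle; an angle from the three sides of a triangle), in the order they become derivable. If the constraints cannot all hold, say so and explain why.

The constraints are consistent. Derivable facts, in order:
After 1 step:
- LN ≈ 17.03
- ∠DJK = 67.38°
- ∠DKJ = 22.62°
- ∠DKL = 115.94°
- ∠DLK = 56.1°
- ∠JDK = 90°
- ∠KDL = 7.95°
After 2 steps:
- ∠DLN = 40.24°
- ∠DNL = 49.76°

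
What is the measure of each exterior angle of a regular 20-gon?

Each exterior angle of a regular n-gon is 360 / n.
For n = 20: 360 / 20 = 18 degrees.

18 degrees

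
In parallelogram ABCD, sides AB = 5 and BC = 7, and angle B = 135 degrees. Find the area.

Area = 5 * 7 * sin(135°) = 35 * sqrt(2)/2 = 35*sqrt(2)/2

35*sqrt(2)/2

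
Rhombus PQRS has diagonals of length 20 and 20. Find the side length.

In a rhombus, the diagonals bisect each other perpendicularly, creating four congruent right triangles.
Each triangle has legs 10 (half of 20) and 10 (half of 20).
The hypotenuse of each right triangle is a side of the rhombus:
side = sqrt(10^2 + 10^2) = sqrt(200) = 10*sqrt(2)

10*sqrt(2)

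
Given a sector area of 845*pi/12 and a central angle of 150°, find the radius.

The sector covers 150°/360° = 5/12 of the full circle.
Full circle area = 845*pi/12 / 5/12 = 169*pi.
Since full area = πr², we get r² = 169*pi/π = 169, so r = 13.

13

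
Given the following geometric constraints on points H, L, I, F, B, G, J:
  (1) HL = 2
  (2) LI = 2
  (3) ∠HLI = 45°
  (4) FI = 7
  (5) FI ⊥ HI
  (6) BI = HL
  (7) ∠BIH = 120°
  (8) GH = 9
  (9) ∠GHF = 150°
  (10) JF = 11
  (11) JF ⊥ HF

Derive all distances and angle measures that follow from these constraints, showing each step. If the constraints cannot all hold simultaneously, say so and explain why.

The constraints are consistent.

From the given relations:
  BI = HL = 2

Step 1: From HL = 2, LI = 2, and ∠HLI = 45°, by the law of cosines:
  HI² = HL² + LI² - 2·HL·LI·cos(45°) = 4 + 4 - 5.657 = 2.343
  HI ≈ 1.53

Step 2: From HI = 1.53, IF = 7, and ∠HIF = 90°, by the law of cosines:
  HF² = HI² + IF² - 2·HI·IF·cos(90°) = 2.343 + 49 - 0 = 51.34
  HF ≈ 7.17

Step 3: From HI = 1.53, IB = 2, and ∠HIB = 120°, by the law of cosines:
  HB² = HI² + IB² - 2·HI·IB·cos(120°) = 2.343 + 4 + 3.061 = 9.405
  HB ≈ 3.07

Step 4: From HI = 1.53, HL = 2, IL = 2, by the inverse law of cosines:
  cos(∠IHL) = (HI² + HL² - IL²) / (2·HI·HL)
  ∠IHL = 67.5°

Step 5: From IH = 1.53, IL = 2, HL = 2, by the inverse law of cosines:
  cos(∠HIL) = (IH² + IL² - HL²) / (2·IH·IL)
  ∠HIL = 67.5°

Step 6: From HF = 7.17, FJ = 11, and ∠HFJ = 90°, by the law of cosines:
  HJ² = HF² + FJ² - 2·HF·FJ·cos(90°) = 51.34 + 121 - 0 = 172.3
  HJ ≈ 13.13

Step 7: From FH = 7.17, HG = 9, and ∠FHG = 150°, by the law of cosines:
  FG² = FH² + HG² - 2·FH·HG·cos(150°) = 51.34 + 81 + 111.7 = 244
  FG ≈ 15.62

Step 8: From HB = 3.07, HI = 1.53, BI = 2, by the inverse law of cosines:
  cos(∠BHI) = (HB² + HI² - BI²) / (2·HB·HI)
  ∠BHI = 34.39°

Step 9: From HF = 7.17, HI = 1.53, FI = 7, by the inverse law of cosines:
  cos(∠FHI) = (HF² + HI² - FI²) / (2·HF·HI)
  ∠FHI = 77.66°

Step 10: From FH = 7.17, FI = 7, HI = 1.53, by the inverse law of cosines:
  cos(∠HFI) = (FH² + FI² - HI²) / (2·FH·FI)
  ∠HFI = 12.34°

Step 11: From BH = 3.07, BI = 2, HI = 1.53, by the inverse law of cosines:
  cos(∠HBI) = (BH² + BI² - HI²) / (2·BH·BI)
  ∠HBI = 25.61°

Step 12: From HF = 7.17, HJ = 13.13, FJ = 11, by the inverse law of cosines:
  cos(∠FHJ) = (HF² + HJ² - FJ²) / (2·HF·HJ)
  ∠FHJ = 56.92°

Step 13: From FG = 15.62, FH = 7.17, GH = 9, by the inverse law of cosines:
  cos(∠GFH) = (FG² + FH² - GH²) / (2·FG·FH)
  ∠GFH = 16.74°

Step 14: From GF = 15.62, GH = 9, FH = 7.17, by the inverse law of cosines:
  cos(∠FGH) = (GF² + GH² - FH²) / (2·GF·GH)
  ∠FGH = 13.26°

Step 15: From JF = 11, JH = 13.13, FH = 7.17, by the inverse law of cosines:
  cos(∠FJH) = (JF² + JH² - FH²) / (2·JF·JH)
  ∠FJH = 33.08°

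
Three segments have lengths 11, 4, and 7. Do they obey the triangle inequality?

The longest side is 11. The other two sides sum to 4 + 7 = 11.
Since 11 ≤ 11, the two shorter sides cannot reach around to close the triangle.

No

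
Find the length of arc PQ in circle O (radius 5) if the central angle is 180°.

Arc length = 2πr × θ/360
= 2π × 5 × 1/2
= 5*pi

5*pi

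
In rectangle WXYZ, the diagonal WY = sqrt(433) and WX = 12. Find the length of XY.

The diagonal of a rectangle forms a right triangle with the two sides.
Rearranging the Pythagorean theorem: missing side = sqrt(d^2 - known^2).
= sqrt(433 - 144) = sqrt(289) = 17.

17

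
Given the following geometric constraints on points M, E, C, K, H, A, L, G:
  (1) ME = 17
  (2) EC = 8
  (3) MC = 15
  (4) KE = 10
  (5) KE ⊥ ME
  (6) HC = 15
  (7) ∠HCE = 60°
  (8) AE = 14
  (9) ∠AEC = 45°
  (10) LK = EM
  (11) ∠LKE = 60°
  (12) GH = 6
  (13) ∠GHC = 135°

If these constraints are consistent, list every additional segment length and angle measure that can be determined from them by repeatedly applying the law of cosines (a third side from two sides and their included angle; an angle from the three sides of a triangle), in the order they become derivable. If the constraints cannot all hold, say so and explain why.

The constraints are consistent. Derivable facts, in order:
After 1 step:
- CA ≈ 10.08
- CG ≈ 19.7
- EH = 13
- EL ≈ 14.8
- MK ≈ 19.72
- ∠CEM = 61.93°
- ∠CME = 28.07°
- ∠ECM = 90°
After 2 steps:
- ∠ACE = 100.86°
- ∠CAE = 34.14°
- ∠CEH = 87.8°
- ∠CGH = 32.57°
- ∠CHE = 32.2°
- ∠EKM = 59.53°
- ∠ELK = 35.82°
- ∠EMK = 30.47°
- ∠GCH = 12.43°
- ∠KEL = 84.18°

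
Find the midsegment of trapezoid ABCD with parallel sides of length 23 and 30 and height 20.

The midsegment (median) of a trapezoid connects the midpoints of the non-parallel sides.
Its length is the average of the two bases: (23 + 30) / 2 = 53/2.

53/2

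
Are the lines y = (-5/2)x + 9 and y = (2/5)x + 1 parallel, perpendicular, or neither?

Slope of line 1: m1 = -5/2
Slope of line 2: m2 = 2/5
m1 * m2 = -1, so perpendicular.

Perpendicular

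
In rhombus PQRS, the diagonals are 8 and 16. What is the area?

Area = (8 * 16) / 2 = 128 / 2 = 64

64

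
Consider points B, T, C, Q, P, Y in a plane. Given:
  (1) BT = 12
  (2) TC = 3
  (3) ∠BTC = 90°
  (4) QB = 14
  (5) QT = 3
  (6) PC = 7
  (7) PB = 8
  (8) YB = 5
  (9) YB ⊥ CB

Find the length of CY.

Step 1: By the law of cosines on triangle BTC: BC² = 12² + 3² − 2·12·3·cos(90°) = 153, so BC = 3·√17.
Step 2: By the law of cosines on triangle CBY: CY² = (3·√17)² + 5² − 2·3·√17·5·cos(90°) = 178, so CY = √178.

Therefore, the length of CY = √178.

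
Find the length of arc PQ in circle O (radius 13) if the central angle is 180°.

The full circumference is 2πr = 2π(13) = 26*pi.
The arc spans 180° out of 360°, which is a fraction of 1/2.
Arc length = 26*pi × 1/2 = 13*pi.

13*pi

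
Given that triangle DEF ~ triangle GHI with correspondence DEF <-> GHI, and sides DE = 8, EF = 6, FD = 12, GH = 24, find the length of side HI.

Since the triangles are similar, the ratio of corresponding sides is constant.
Scale factor k = GH / DE = 24 / 8 = 3
HI = k * EF = 3 * 6 = 18

18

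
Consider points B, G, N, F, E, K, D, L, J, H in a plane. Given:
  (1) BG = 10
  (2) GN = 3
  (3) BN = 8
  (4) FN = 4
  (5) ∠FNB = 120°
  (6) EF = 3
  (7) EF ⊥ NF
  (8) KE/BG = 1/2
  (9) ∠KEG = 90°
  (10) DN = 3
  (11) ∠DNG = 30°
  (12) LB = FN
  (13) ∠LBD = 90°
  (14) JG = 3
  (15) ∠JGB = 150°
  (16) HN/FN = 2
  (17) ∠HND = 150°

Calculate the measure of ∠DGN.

Step 1: By the law of cosines on triangle GND: GD² = 3² + 3² − 2·3·3·cos(30°) = 2.41, so GD ≈ 1.55.
Step 2: By the inverse law of cosines on triangle DGN: cos(∠DGN) = (1.55² + 3² − 3²) / (2·1.55·3) = 2.41/9.32 = 0.2588, so ∠DGN = 75°.

Therefore, the measure of angle ∠DGN = 75°.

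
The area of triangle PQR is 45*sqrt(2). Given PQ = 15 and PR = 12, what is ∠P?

Area = (1/2) * a * b * sin(C)
sin(C) = 2 * Area / (a * b)
sin(C) = 2 * 45*sqrt(2) / (15 * 12)
sin(C) = sqrt(2)/2
C = arcsin(sqrt(2)/2) = 45°
Since sin(180° - C) = sin(C), the obtuse angle 135° gives the same area, so C = 45° or C = 135°.

45° or 135°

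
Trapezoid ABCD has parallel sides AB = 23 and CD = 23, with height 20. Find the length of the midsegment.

The midsegment of a trapezoid = (base1 + base2) / 2
midsegment = (23 + 23) / 2
midsegment = 46 / 2
midsegment = 23

23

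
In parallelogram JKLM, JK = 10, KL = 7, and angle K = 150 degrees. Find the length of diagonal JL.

Using the law of cosines:
d^2 = 10^2 + 7^2 - 2(10)(7)cos(150 degrees)
d^2 = 100 + 49 - 140*-sqrt(3)/2
d^2 = 70*sqrt(3) + 149
d = sqrt(70*sqrt(3) + 149)

sqrt(70*sqrt(3) + 149)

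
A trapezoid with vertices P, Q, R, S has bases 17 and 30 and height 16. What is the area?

Area of a trapezoid = (base1 + base2) * height / 2
Area = (17 + 30) * 16 / 2
Area = 47 * 16 / 2
Area = 752 / 2
Area = 376

376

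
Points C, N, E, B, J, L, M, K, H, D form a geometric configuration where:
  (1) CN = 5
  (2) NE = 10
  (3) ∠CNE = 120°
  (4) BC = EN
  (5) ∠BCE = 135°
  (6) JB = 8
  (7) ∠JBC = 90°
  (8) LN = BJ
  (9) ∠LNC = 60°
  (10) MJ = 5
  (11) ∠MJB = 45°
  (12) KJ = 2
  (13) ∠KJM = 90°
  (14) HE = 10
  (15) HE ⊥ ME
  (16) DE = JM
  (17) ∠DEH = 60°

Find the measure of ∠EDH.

From the given relations: DE = JM = 5.
Step 1: By the law of cosines on triangle DEH: DH² = 5² + 10² − 2·5·10·cos(60°) = 75, so DH = 5·√3.
Step 2: By the inverse law of cosines on triangle EDH: cos(∠EDH) = (5² + (5·√3)² − 10²) / (2·5·5·√3) = 0/86.6 = 0, so ∠EDH = 90°.

Therefore, the measure of angle ∠EDH = 90°.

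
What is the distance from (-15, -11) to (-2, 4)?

The horizontal distance is |-2 - -15| = 13 and the vertical distance is |4 - -11| = 15.
By the Pythagorean theorem, d = sqrt(13^2 + 15^2) = sqrt(394).

sqrt(394)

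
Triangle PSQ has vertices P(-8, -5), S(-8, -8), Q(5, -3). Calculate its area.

The Shoelace formula computes the area from vertex coordinates by summing cross products.
For vertices (-8,-5), (-8,-8), (5,-3):
Signed sum = -8*-8 - -8*-5 + -8*-3 - 5*-8 + 5*-5 - -8*-3
= 24 + 64 + -49 = 39
Area = (1/2)|39| = 39/2.

39/2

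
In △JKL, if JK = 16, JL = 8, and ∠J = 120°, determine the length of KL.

When two sides and the included angle are known, the law of cosines gives the third side.
c^2 = a^2 + b^2 - 2ab cos(C) generalizes the Pythagorean theorem to non-right triangles.
Here: KL^2 = 256 + 64 - 256*(-1/2) = 448
KL = 8*sqrt(7)

8*sqrt(7)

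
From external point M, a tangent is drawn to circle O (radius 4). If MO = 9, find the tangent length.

The tangent, radius, and line from the external point to the center form a right triangle.
The right angle is where the tangent meets the radius.
By the Pythagorean theorem: tangent² + 4² = 9²
tangent² = 81 - 16 = 65
tangent = sqrt(65)

sqrt(65)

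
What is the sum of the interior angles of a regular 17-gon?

The sum of interior angles of an n-sided polygon is (n - 2) * 180.
For n = 17: (17 - 2) * 180 = 15 * 180 = 2700 degrees.

2700 degrees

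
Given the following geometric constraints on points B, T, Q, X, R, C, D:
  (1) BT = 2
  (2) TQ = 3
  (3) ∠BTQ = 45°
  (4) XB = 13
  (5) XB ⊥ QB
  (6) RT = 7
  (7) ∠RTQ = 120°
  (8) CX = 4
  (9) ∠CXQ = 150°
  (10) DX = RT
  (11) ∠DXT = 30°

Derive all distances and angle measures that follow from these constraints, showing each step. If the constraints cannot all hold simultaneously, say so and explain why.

The constraints are consistent.

From the given relations:
  DX = RT = 7

Step 1: From BT = 2, TQ = 3, and ∠BTQ = 45°, by the law of cosines:
  BQ² = BT² + TQ² - 2·BT·TQ·cos(45°) = 4 + 9 - 8.485 = 4.515
  BQ ≈ 2.12

Step 2: From QT = 3, TR = 7, and ∠QTR = 120°, by the law of cosines:
  QR² = QT² + TR² - 2·QT·TR·cos(120°) = 9 + 49 + 21 = 79
  QR = √79

Step 3: From QB = 2.12, BX = 13, and ∠QBX = 90°, by the law of cosines:
  QX² = QB² + BX² - 2·QB·BX·cos(90°) = 4.515 + 169 - 0 = 173.5
  QX ≈ 13.17

Step 4: From BQ = 2.12, BT = 2, QT = 3, by the inverse law of cosines:
  cos(∠QBT) = (BQ² + BT² - QT²) / (2·BQ·BT)
  ∠QBT = 93.27°

Step 5: From QB = 2.12, QT = 3, BT = 2, by the inverse law of cosines:
  cos(∠BQT) = (QB² + QT² - BT²) / (2·QB·QT)
  ∠BQT = 41.73°

Step 6: From QR = √79, QT = 3, RT = 7, by the inverse law of cosines:
  cos(∠RQT) = (QR² + QT² - RT²) / (2·QR·QT)
  ∠RQT = 43°

Step 7: From RQ = √79, RT = 7, QT = 3, by the inverse law of cosines:
  cos(∠QRT) = (RQ² + RT² - QT²) / (2·RQ·RT)
  ∠QRT = 17°

Step 8: From QX = 13.17, XC = 4, and ∠QXC = 150°, by the law of cosines:
  QC² = QX² + XC² - 2·QX·XC·cos(150°) = 173.5 + 16 + 91.26 = 280.8
  QC ≈ 16.76

Step 9: From QB = 2.12, QX = 13.17, BX = 13, by the inverse law of cosines:
  cos(∠BQX) = (QB² + QX² - BX²) / (2·QB·QX)
  ∠BQX = 80.72°

Step 10: From XB = 13, XQ = 13.17, BQ = 2.12, by the inverse law of cosines:
  cos(∠BXQ) = (XB² + XQ² - BQ²) / (2·XB·XQ)
  ∠BXQ = 9.28°

Step 11: From QC = 16.76, QX = 13.17, CX = 4, by the inverse law of cosines:
  cos(∠CQX) = (QC² + QX² - CX²) / (2·QC·QX)
  ∠CQX = 6.86°

Step 12: From CQ = 16.76, CX = 4, QX = 13.17, by the inverse law of cosines:
  cos(∠QCX) = (CQ² + CX² - QX²) / (2·CQ·CX)
  ∠QCX = 23.14°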